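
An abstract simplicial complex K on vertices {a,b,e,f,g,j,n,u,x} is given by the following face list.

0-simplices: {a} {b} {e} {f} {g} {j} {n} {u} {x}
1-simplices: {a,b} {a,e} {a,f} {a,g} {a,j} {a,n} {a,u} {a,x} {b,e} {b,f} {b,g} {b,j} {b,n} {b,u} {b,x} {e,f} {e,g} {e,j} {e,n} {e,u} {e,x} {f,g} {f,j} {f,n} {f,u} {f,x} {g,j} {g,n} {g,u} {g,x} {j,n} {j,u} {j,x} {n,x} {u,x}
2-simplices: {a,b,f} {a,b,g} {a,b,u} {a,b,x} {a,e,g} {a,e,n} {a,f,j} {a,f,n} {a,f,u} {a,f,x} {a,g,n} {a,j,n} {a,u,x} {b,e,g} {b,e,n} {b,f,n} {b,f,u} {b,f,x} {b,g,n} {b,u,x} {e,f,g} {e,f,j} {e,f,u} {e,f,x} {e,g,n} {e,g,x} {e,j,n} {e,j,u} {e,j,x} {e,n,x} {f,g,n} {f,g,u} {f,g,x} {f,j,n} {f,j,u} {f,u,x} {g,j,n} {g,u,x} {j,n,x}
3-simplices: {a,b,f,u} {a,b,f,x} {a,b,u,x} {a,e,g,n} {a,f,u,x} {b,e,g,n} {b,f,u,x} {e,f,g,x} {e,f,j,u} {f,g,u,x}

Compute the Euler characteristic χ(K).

n_0=9 n_1=35 n_2=39 n_3=10
χ=+9−35+39−10=3

χ(K)=3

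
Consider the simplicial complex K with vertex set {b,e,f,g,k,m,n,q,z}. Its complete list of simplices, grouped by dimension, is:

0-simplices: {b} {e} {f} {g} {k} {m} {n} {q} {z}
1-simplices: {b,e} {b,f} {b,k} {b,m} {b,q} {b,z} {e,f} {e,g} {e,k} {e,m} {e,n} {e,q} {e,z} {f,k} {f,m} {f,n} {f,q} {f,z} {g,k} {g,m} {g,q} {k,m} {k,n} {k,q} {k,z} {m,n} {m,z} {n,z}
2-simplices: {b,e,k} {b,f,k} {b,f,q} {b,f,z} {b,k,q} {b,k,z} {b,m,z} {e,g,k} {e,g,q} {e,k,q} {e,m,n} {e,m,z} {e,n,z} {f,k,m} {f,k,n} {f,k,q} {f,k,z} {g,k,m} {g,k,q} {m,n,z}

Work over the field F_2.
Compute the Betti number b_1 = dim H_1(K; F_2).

b_1=4

n_0=9 n_1=28 n_2=20  [Z2]
∂1: piv[be,bf,bk,bm,bq,bz,eg,en] rk=8  ker:ef,ek,em,eq,ez,fk,fm,fn,fq,fz,gk,gm,gq,km,kn,kq,kz,mn,mz,nz
∂2: piv[bek,bfk,bfq,bfz,bkq,bkz,bmz,egk,egq,ekq,emn,emz,enz,fkm,fkn,gkm] rk=16  ker:fkq,fkz,gkq,mnz
b_1=(28−8)−16=4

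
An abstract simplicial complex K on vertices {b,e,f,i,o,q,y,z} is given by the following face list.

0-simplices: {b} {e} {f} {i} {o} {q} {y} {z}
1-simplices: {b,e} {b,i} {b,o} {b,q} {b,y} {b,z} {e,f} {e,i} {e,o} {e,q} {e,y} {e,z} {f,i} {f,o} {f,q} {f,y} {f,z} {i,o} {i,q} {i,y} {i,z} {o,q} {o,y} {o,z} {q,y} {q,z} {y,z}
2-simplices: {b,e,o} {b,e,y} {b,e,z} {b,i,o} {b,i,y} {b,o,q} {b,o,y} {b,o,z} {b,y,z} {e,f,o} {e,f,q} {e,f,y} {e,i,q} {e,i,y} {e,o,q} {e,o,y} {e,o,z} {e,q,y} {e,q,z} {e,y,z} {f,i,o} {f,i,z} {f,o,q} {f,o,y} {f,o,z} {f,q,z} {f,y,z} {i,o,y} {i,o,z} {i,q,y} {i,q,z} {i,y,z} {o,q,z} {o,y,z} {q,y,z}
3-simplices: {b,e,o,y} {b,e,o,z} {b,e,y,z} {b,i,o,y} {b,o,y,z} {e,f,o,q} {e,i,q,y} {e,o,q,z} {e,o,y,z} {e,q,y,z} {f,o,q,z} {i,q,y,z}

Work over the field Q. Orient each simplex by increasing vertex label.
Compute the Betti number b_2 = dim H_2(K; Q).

n_0=8 n_1=27 n_2=35 n_3=12  [Q]
∂1: piv[be,bi,bo,bq,by,bz,ef] rk=7  ker:ei,eo,eq,ey,ez,fi,fo,fq,fy,fz,io,iq,iy,iz,oq,oy,oz,qy,qz,yz
∂2: piv[beo,bey,bez,bio,biy,boq,boy,boz,byz,efo,efq,efy,eiq,eiy,eoq,eqy,eqz,fio,fiz,foz] rk=20  ker:eoy,eoz,eyz,foq,foy,fqz,fyz,ioy,ioz,iqy,iqz,iyz,oqz,oyz,qyz
∂3: piv[beoy,beoz,beyz,bioy,boyz,efoq,eiqy,eoqz,eqyz,foqz,iqyz] rk=11  ker:eoyz
b_2=(35−20)−11=4

b_2=4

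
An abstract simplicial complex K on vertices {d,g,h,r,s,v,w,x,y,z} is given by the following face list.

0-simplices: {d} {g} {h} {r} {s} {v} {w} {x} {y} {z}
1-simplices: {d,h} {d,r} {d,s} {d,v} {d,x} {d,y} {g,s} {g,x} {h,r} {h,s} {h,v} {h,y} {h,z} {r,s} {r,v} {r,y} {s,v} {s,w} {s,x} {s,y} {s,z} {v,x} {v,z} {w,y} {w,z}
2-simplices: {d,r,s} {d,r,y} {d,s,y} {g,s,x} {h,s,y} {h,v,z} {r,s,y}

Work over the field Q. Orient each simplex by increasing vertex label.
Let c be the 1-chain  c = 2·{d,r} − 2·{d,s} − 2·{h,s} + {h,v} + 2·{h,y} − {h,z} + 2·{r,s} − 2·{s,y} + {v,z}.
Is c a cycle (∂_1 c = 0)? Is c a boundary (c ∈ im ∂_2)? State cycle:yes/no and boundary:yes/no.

n_0=10 n_1=25 n_2=7  [Q]
∂1: piv[dh,dr,ds,dv,dx,dy,gs,hz,sw] rk=9  ker:gx,hr,hs,hv,hy,rs,rv,ry,sv,sx,sy,sz,vx,vz,wy,wz
∂2: piv[drs,dry,dsy,gsx,hsy,hvz] rk=6  ker:rsy
∂1c = 0
c vs im∂2: reduces to 0 ⇒ boundary

cycle:yes boundary:yes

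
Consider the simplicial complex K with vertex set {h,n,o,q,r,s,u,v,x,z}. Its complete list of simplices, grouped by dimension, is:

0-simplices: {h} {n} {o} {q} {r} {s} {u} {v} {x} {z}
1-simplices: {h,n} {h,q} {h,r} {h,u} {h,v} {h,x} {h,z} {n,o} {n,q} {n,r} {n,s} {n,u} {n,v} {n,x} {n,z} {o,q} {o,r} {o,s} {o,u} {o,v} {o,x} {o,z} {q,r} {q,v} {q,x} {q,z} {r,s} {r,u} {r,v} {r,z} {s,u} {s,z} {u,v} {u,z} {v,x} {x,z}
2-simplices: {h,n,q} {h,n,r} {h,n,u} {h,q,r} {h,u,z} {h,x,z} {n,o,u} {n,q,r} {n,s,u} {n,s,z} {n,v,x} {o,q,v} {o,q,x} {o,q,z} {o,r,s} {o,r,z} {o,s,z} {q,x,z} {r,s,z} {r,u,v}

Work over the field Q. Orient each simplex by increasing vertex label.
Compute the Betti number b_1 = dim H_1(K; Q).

n_0=10 n_1=36 n_2=20  [Q]
∂1: piv[hn,hq,hr,hu,hv,hx,hz,no,ns] rk=9  ker:nq,nr,nu,nv,nx,nz,oq,or,os,ou,ov,ox,oz,qr,qv,qx,qz,rs,ru,rv,rz,su,sz,uv,uz,vx,xz
∂2: piv[hnq,hnr,hnu,hqr,huz,hxz,nou,nsu,nsz,nvx,oqv,oqx,oqz,ors,orz,osz,qxz,ruv] rk=18  ker:nqr,rsz
b_1=(36−9)−18=9

b_1=9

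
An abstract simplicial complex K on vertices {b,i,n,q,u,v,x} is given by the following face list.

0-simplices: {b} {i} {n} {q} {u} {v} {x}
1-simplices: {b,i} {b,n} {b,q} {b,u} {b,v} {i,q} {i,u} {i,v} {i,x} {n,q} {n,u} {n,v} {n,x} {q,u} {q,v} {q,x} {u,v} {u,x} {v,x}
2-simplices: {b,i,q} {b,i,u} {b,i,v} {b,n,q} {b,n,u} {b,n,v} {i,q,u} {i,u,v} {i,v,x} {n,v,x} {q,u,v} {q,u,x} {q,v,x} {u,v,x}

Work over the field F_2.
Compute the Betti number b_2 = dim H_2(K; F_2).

b_2=1

n_0=7 n_1=19 n_2=14  [Z2]
∂1: piv[bi,bn,bq,bu,bv,ix] rk=6  ker:iq,iu,iv,nq,nu,nv,nx,qu,qv,qx,uv,ux,vx
∂2: piv[biq,biu,biv,bnq,bnu,bnv,iqu,iuv,ivx,nvx,quv,qux,qvx] rk=13  ker:uvx
b_2=(14−13)−0=1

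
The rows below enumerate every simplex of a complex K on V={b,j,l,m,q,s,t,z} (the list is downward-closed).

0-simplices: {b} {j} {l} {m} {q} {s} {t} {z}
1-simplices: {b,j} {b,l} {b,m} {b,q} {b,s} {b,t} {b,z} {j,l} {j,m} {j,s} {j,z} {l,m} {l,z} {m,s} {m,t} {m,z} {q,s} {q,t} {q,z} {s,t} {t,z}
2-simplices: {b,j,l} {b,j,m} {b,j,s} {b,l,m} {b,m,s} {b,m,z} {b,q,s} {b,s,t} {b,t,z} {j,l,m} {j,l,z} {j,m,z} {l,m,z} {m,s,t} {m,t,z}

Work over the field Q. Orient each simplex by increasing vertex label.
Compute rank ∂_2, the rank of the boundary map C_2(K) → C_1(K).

n_0=8 n_1=21 n_2=15  [Q]
∂1: piv[bj,bl,bm,bq,bs,bt,bz] rk=7  ker:jl,jm,js,jz,lm,lz,ms,mt,mz,qs,qt,qz,st,tz
∂2: piv[bjl,bjm,bjs,blm,bms,bmz,bqs,bst,btz,jlz,jmz,mst] rk=12  ker:jlm,lmz,mtz
rk∂_2=12

rank∂_2=12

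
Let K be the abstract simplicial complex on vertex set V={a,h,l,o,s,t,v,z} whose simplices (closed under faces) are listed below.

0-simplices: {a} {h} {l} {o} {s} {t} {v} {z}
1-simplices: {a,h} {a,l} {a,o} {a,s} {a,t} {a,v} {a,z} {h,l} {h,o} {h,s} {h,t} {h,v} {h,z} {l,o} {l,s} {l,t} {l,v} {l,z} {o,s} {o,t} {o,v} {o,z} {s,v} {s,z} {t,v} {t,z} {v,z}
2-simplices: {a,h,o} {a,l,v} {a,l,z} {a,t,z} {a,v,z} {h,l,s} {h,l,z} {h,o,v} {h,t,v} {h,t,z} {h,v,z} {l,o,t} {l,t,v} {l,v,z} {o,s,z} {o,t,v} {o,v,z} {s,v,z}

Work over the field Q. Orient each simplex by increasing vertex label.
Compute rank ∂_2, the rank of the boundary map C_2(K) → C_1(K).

rank∂_2=17

n_0=8 n_1=27 n_2=18  [Q]
∂1: piv[ah,al,ao,as,at,av,az] rk=7  ker:hl,ho,hs,ht,hv,hz,lo,ls,lt,lv,lz,os,ot,ov,oz,sv,sz,tv,tz,vz
∂2: piv[aho,alv,alz,atz,avz,hls,hlz,hov,htv,htz,hvz,lot,ltv,osz,otv,ovz,svz] rk=17  ker:lvz
rk∂_2=17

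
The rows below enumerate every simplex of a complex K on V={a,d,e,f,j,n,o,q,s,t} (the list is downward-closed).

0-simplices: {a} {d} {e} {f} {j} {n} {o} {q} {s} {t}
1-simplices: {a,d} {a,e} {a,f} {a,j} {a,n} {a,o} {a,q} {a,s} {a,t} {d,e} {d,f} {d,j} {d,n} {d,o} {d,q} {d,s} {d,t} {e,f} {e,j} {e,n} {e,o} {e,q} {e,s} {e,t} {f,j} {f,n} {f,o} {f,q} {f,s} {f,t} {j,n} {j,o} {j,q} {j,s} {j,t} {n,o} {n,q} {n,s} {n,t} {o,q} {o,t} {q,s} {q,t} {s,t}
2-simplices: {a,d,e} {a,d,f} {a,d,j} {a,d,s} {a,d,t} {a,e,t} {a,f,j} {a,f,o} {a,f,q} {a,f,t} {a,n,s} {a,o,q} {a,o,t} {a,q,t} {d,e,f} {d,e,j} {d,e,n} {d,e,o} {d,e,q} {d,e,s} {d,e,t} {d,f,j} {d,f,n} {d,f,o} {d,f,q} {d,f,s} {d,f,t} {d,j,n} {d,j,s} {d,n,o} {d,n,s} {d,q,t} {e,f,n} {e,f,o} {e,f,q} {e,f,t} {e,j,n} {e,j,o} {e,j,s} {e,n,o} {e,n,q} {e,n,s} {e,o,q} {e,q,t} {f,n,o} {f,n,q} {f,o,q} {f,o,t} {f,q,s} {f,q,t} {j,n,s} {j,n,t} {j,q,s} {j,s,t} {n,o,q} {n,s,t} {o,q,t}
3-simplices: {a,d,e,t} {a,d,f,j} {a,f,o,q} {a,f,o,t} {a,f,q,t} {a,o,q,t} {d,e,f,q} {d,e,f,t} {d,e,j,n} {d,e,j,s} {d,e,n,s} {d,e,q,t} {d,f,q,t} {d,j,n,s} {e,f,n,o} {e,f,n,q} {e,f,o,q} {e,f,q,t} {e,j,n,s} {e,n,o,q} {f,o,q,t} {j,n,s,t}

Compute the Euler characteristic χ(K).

n_0=10 n_1=44 n_2=57 n_3=22
χ=+10−44+57−22=1

χ(K)=1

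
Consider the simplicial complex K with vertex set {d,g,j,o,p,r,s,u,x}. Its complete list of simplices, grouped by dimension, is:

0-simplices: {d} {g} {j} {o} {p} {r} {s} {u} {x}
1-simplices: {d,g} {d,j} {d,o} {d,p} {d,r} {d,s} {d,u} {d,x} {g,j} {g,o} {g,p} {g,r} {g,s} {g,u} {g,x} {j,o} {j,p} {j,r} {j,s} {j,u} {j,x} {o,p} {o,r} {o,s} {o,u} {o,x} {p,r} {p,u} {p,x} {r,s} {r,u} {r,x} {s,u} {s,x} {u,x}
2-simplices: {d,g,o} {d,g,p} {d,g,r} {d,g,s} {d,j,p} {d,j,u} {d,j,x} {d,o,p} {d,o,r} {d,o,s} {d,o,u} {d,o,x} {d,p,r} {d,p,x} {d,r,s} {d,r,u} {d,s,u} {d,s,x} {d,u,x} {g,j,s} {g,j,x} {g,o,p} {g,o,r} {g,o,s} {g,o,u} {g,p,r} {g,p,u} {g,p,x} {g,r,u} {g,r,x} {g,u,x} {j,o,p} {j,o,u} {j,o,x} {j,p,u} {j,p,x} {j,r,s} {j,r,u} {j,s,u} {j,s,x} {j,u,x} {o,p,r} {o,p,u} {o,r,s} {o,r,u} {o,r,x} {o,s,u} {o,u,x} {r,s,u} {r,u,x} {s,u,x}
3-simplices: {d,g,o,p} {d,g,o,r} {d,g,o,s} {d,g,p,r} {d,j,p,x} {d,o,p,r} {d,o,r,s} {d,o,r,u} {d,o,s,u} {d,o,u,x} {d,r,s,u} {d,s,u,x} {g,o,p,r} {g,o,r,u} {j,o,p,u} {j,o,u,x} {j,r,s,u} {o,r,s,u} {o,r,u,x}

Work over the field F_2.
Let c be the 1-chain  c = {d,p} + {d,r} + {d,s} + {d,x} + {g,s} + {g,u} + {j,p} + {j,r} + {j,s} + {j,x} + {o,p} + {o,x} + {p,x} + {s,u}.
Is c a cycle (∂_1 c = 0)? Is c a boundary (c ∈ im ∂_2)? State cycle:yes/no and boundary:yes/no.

cycle:yes boundary:yes

n_0=9 n_1=35 n_2=51 n_3=19  [Z2]
∂1: piv[dg,dj,do,dp,dr,ds,du,dx] rk=8  ker:gj,go,gp,gr,gs,gu,gx,jo,jp,jr,js,ju,jx,op,or,os,ou,ox,pr,pu,px,rs,ru,rx,su,sx,ux
∂2: piv[dgo,dgp,dgr,dgs,djp,dju,djx,dop,dor,dos,dou,dox,dpr,dpx,drs,dru,dsu,dsx,dux,gjs,gjx,gou,gpu,gpx,grx,jop,jrs] rk=27  ker:gop,gor,gos,gpr,gru,gux,jou,jox,jpu,jpx,jru,jsu,jsx,jux,opr,opu,ors,oru,orx,osu,oux,rsu,rux,sux
∂3: piv[dgop,dgor,dgos,dgpr,djpx,dopr,dors,doru,dosu,doux,drsu,dsux,goru,jopu,joux,jrsu,orux] rk=17  ker:gopr,orsu
∂1c = 0
c vs im∂2: reduces to 0 ⇒ boundary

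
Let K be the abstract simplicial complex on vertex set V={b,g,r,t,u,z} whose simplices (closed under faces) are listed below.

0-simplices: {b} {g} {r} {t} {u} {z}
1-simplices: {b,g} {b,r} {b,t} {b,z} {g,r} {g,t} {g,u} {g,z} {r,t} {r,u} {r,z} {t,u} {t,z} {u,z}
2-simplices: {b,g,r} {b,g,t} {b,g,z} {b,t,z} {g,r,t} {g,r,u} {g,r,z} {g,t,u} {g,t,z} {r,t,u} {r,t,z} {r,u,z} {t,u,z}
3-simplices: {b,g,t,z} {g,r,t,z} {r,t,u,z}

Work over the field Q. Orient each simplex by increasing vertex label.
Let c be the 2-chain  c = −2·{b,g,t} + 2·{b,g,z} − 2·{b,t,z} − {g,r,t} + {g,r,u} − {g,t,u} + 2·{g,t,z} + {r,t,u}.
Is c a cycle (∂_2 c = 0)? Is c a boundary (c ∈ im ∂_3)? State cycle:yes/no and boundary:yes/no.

n_0=6 n_1=14 n_2=13 n_3=3  [Q]
∂1: piv[bg,br,bt,bz,gu] rk=5  ker:gr,gt,gz,rt,ru,rz,tu,tz,uz
∂2: piv[bgr,bgt,bgz,btz,grt,gru,grz,gtu,ruz] rk=9  ker:gtz,rtu,rtz,tuz
∂3: piv[bgtz,grtz,rtuz] rk=3
∂2c = 0
c vs im∂3: residual ≠ 0 ⇒ not boundary

cycle:yes boundary:no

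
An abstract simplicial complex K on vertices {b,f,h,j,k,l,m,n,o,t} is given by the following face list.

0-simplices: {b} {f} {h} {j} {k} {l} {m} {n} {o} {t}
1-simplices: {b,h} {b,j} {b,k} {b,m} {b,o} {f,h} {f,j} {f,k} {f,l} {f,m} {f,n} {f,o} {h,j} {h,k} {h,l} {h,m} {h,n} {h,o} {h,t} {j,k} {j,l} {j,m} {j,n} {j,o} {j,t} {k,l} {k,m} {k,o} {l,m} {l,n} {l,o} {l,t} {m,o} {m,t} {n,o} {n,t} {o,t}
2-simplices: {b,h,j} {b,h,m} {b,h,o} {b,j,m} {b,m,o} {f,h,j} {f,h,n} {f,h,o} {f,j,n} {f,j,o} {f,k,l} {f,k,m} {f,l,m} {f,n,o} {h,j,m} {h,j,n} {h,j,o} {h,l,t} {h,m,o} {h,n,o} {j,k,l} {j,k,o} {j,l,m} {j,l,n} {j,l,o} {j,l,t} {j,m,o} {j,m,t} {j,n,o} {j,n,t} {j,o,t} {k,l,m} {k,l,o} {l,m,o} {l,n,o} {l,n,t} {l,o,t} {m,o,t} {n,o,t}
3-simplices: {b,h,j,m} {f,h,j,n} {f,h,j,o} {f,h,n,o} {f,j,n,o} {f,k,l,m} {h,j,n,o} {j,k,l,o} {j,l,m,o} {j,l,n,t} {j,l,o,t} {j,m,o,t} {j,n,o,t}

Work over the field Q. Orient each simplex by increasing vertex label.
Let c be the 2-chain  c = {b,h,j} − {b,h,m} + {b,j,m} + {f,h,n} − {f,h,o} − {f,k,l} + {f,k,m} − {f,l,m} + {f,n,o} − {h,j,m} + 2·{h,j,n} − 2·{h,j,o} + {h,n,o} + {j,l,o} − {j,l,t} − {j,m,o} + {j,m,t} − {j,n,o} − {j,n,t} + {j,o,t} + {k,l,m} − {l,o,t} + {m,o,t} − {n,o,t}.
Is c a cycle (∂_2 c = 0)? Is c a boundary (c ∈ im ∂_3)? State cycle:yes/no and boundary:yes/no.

cycle:yes boundary:yes

n_0=10 n_1=37 n_2=39 n_3=13  [Q]
∂1: piv[bh,bj,bk,bm,bo,fh,fl,fn,ht] rk=9  ker:fj,fk,fm,fo,hj,hk,hl,hm,hn,ho,jk,jl,jm,jn,jo,jt,kl,km,ko,lm,ln,lo,lt,mo,mt,no,nt,ot
∂2: piv[bhj,bhm,bho,bjm,bmo,fhj,fhn,fho,fjn,fjo,fkl,fkm,flm,fno,hlt,jkl,jko,jlm,jln,jlo,jlt,jmt,jnt,jot] rk=24  ker:hjm,hjn,hjo,hmo,hno,jmo,jno,klm,klo,lmo,lno,lnt,lot,mot,not
∂3: piv[bhjm,fhjn,fhjo,fhno,fjno,fklm,jklo,jlmo,jlnt,jlot,jmot,jnot] rk=12  ker:hjno
∂2c = 0
c vs im∂3: reduces to 0 ⇒ boundary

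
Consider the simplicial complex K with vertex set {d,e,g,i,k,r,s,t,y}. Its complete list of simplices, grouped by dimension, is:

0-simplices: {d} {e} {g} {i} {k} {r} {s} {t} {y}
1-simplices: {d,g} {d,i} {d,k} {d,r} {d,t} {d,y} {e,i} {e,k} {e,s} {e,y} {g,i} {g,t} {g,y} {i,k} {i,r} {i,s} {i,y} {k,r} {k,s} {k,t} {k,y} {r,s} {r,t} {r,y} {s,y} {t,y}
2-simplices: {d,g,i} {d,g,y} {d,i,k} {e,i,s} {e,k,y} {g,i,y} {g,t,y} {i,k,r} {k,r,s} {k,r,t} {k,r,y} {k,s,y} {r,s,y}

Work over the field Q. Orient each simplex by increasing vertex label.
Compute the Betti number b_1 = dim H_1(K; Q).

n_0=9 n_1=26 n_2=13  [Q]
∂1: piv[dg,di,dk,dr,dt,dy,ei,es] rk=8  ker:ek,ey,gi,gt,gy,ik,ir,is,iy,kr,ks,kt,ky,rs,rt,ry,sy,ty
∂2: piv[dgi,dgy,dik,eis,eky,giy,gty,ikr,krs,krt,kry,ksy] rk=12  ker:rsy
b_1=(26−8)−12=6

b_1=6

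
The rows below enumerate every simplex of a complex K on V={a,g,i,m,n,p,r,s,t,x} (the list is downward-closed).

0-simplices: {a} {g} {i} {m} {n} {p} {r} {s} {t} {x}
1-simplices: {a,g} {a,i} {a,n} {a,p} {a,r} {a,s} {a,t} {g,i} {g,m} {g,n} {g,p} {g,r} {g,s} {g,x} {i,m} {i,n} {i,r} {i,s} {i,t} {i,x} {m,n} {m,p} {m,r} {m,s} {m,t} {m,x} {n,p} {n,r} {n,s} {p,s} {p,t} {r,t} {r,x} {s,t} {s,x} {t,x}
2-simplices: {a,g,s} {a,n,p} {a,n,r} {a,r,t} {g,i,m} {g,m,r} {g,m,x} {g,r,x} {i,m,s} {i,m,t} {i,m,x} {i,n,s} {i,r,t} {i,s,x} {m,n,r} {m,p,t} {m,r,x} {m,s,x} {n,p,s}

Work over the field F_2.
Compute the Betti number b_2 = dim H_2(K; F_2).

n_0=10 n_1=36 n_2=19  [Z2]
∂1: piv[ag,ai,an,ap,ar,as,at,gm,gx] rk=9  ker:gi,gn,gp,gr,gs,im,in,ir,is,it,ix,mn,mp,mr,ms,mt,mx,np,nr,ns,ps,pt,rt,rx,st,sx,tx
∂2: piv[ags,anp,anr,art,gim,gmr,gmx,grx,ims,imt,imx,ins,irt,isx,mnr,mpt,nps] rk=17  ker:mrx,msx
b_2=(19−17)−0=2

b_2=2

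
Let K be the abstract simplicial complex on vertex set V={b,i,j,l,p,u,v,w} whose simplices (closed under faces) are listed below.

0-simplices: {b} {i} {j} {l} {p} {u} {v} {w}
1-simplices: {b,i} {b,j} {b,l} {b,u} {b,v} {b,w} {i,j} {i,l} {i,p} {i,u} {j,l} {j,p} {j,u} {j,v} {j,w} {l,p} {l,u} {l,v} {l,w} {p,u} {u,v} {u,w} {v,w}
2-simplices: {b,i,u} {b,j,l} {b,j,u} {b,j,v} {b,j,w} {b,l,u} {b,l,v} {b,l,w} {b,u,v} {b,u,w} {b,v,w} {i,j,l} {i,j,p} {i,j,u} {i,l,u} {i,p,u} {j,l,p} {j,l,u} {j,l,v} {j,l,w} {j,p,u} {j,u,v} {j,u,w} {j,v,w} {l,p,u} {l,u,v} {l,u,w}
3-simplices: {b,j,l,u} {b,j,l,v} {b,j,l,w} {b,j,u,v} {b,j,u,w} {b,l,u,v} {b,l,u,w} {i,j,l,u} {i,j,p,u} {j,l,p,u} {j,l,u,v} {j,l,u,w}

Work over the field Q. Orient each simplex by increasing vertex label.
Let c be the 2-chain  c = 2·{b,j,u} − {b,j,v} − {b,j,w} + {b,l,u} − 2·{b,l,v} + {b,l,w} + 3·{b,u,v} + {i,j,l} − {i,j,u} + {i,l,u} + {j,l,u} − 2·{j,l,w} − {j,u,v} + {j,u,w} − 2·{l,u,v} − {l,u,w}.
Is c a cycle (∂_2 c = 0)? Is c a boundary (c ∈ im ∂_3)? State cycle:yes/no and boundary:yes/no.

n_0=8 n_1=23 n_2=27 n_3=12  [Q]
∂1: piv[bi,bj,bl,bu,bv,bw,ip] rk=7  ker:ij,il,iu,jl,jp,ju,jv,jw,lp,lu,lv,lw,pu,uv,uw,vw
∂2: piv[biu,bjl,bju,bjv,bjw,blu,blv,blw,buv,buw,bvw,ijl,ijp,iju,ipu,jlp] rk=16  ker:ilu,jlu,jlv,jlw,jpu,juv,juw,jvw,lpu,luv,luw
∂3: piv[bjlu,bjlv,bjlw,bjuv,bjuw,bluv,bluw,ijlu,ijpu,jlpu] rk=10  ker:jluv,jluw
∂2c = 0
c vs im∂3: reduces to 0 ⇒ boundary

cycle:yes boundary:yes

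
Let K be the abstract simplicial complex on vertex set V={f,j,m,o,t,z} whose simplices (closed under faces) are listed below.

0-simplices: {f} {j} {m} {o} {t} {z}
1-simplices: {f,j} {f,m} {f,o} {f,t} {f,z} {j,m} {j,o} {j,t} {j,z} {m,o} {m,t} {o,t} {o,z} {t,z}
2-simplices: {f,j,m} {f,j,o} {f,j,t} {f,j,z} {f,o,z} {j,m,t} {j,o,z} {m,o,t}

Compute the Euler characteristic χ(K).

n_0=6 n_1=14 n_2=8
χ=+6−14+8=0

χ(K)=0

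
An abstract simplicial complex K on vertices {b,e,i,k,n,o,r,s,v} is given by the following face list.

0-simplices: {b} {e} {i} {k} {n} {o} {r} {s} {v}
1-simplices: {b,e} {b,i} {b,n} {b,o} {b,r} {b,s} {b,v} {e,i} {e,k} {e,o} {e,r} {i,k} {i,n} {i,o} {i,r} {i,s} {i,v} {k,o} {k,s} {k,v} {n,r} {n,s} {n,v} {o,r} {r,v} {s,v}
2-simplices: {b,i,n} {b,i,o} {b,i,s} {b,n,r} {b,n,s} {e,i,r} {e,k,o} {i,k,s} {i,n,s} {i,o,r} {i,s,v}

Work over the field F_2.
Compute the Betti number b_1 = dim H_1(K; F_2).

b_1=8

n_0=9 n_1=26 n_2=11  [Z2]
∂1: piv[be,bi,bn,bo,br,bs,bv,ek] rk=8  ker:ei,eo,er,ik,in,io,ir,is,iv,ko,ks,kv,nr,ns,nv,or,rv,sv
∂2: piv[bin,bio,bis,bnr,bns,eir,eko,iks,ior,isv] rk=10  ker:ins
b_1=(26−8)−10=8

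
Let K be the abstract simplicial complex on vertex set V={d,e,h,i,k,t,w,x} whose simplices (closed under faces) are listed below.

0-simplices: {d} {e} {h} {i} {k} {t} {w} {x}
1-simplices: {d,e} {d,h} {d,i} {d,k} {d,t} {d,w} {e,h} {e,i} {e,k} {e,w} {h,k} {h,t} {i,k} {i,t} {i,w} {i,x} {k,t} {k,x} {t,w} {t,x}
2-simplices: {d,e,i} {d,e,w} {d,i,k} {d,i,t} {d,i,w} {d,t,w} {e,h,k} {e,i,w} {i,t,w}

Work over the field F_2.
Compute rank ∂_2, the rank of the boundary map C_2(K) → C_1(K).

n_0=8 n_1=20 n_2=9  [Z2]
∂1: piv[de,dh,di,dk,dt,dw,ix] rk=7  ker:eh,ei,ek,ew,hk,ht,ik,it,iw,kt,kx,tw,tx
∂2: piv[dei,dew,dik,dit,diw,dtw,ehk] rk=7  ker:eiw,itw
rk∂_2=7

rank∂_2=7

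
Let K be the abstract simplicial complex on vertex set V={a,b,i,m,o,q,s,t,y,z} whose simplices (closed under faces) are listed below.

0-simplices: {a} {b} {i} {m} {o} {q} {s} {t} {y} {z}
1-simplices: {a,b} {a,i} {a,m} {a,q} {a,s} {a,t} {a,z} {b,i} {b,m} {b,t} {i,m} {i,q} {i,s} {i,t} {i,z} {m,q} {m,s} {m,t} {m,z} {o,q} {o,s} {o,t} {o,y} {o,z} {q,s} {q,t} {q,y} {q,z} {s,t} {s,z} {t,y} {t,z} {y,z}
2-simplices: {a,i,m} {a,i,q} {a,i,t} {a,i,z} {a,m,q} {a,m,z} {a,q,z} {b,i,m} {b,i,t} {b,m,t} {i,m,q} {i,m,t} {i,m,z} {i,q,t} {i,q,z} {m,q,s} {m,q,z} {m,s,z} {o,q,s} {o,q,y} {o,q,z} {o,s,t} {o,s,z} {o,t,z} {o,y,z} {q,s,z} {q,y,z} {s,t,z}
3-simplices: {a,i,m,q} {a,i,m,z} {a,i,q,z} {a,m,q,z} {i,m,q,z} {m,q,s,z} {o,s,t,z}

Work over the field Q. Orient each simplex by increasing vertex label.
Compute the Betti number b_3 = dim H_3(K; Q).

b_3=1

n_0=10 n_1=33 n_2=28 n_3=7  [Q]
∂1: piv[ab,ai,am,aq,as,at,az,oq,oy] rk=9  ker:bi,bm,bt,im,iq,is,it,iz,mq,ms,mt,mz,os,ot,oz,qs,qt,qy,qz,st,sz,ty,tz,yz
∂2: piv[aim,aiq,ait,aiz,amq,amz,aqz,bim,bit,bmt,iqt,mqs,msz,oqs,oqy,oqz,ost,otz,oyz] rk=19  ker:imq,imt,imz,iqz,mqz,osz,qsz,qyz,stz
∂3: piv[aimq,aimz,aiqz,amqz,mqsz,ostz] rk=6  ker:imqz
b_3=(7−6)−0=1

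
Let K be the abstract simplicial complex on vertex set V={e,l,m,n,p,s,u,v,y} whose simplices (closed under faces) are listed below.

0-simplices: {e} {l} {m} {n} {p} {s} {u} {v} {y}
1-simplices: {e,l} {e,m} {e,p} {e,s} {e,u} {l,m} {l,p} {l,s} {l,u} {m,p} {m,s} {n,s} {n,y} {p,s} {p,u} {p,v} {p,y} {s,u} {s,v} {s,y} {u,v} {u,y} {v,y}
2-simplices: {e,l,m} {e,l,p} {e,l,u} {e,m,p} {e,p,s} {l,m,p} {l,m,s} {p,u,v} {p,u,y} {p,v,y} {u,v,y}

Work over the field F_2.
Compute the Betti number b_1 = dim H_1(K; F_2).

b_1=6

n_0=9 n_1=23 n_2=11  [Z2]
∂1: piv[el,em,ep,es,eu,ns,ny,pv] rk=8  ker:lm,lp,ls,lu,mp,ms,ps,pu,py,su,sv,sy,uv,uy,vy
∂2: piv[elm,elp,elu,emp,eps,lms,puv,puy,pvy] rk=9  ker:lmp,uvy
b_1=(23−8)−9=6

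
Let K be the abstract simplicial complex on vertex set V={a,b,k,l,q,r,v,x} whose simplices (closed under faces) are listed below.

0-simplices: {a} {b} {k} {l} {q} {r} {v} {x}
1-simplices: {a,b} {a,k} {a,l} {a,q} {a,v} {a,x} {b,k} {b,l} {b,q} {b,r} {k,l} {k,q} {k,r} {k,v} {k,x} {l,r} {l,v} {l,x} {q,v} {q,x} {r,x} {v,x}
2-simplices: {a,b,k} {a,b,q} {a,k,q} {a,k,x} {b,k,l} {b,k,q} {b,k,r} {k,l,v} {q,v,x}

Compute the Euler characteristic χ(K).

n_0=8 n_1=22 n_2=9
χ=+8−22+9=-5

χ(K)=-5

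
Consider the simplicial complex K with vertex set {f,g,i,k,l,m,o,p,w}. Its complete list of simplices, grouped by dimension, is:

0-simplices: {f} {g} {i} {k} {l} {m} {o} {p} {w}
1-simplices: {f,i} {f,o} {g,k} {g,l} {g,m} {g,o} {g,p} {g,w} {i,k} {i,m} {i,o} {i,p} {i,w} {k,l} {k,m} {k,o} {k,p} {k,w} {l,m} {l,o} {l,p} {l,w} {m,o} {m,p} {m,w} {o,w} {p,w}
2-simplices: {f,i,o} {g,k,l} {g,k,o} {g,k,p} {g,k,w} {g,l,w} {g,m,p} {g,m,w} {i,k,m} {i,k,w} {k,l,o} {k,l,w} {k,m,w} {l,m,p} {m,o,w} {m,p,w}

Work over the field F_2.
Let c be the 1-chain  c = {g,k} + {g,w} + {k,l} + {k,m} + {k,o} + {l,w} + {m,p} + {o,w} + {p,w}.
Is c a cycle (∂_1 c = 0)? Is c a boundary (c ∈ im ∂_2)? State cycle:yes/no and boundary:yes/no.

cycle:yes boundary:no

n_0=9 n_1=27 n_2=16  [Z2]
∂1: piv[fi,fo,gk,gl,gm,go,gp,gw] rk=8  ker:ik,im,io,ip,iw,kl,km,ko,kp,kw,lm,lo,lp,lw,mo,mp,mw,ow,pw
∂2: piv[fio,gkl,gko,gkp,gkw,glw,gmp,gmw,ikm,ikw,klo,kmw,lmp,mow,mpw] rk=15  ker:klw
∂1c = 0
c vs im∂2: residual ≠ 0 ⇒ not boundary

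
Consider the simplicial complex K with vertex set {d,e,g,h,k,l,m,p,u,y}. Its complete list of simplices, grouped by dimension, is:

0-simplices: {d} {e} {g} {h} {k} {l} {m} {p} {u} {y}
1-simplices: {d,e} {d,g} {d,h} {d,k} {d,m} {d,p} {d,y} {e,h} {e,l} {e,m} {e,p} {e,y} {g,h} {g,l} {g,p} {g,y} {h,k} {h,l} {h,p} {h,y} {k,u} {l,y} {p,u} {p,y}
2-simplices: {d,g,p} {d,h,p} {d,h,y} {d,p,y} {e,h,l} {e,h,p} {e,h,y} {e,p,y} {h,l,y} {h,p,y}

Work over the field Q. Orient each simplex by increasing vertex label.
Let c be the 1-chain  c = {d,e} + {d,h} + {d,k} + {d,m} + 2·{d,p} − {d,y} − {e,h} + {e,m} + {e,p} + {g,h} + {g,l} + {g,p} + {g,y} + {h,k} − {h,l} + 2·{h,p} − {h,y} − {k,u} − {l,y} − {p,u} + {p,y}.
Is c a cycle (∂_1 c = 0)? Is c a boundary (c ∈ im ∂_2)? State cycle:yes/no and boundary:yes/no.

n_0=10 n_1=24 n_2=10  [Q]
∂1: piv[de,dg,dh,dk,dm,dp,dy,el,ku] rk=9  ker:eh,em,ep,ey,gh,gl,gp,gy,hk,hl,hp,hy,ly,pu,py
∂2: piv[dgp,dhp,dhy,dpy,ehl,ehp,ehy,hly] rk=8  ker:epy,hpy
∂1c = −5·{d} − 4·{g} + 3·{k} + {l} + 2·{m} + 6·{p} − 2·{u} − {y}

cycle:no boundary:no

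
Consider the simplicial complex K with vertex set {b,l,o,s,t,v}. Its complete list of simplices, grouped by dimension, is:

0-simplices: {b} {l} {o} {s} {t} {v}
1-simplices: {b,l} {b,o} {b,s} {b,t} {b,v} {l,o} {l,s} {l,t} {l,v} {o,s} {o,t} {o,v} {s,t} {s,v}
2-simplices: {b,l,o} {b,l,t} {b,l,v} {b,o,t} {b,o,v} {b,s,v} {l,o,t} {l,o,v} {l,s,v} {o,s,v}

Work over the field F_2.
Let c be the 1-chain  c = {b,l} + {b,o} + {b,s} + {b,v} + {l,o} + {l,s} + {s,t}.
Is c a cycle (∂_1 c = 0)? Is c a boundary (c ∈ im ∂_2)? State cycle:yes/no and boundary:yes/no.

n_0=6 n_1=14 n_2=10  [Z2]
∂1: piv[bl,bo,bs,bt,bv] rk=5  ker:lo,ls,lt,lv,os,ot,ov,st,sv
∂2: piv[blo,blt,blv,bot,bov,bsv,lsv,osv] rk=8  ker:lot,lov
∂1c = {l} + {s} + {t} + {v}

cycle:no boundary:no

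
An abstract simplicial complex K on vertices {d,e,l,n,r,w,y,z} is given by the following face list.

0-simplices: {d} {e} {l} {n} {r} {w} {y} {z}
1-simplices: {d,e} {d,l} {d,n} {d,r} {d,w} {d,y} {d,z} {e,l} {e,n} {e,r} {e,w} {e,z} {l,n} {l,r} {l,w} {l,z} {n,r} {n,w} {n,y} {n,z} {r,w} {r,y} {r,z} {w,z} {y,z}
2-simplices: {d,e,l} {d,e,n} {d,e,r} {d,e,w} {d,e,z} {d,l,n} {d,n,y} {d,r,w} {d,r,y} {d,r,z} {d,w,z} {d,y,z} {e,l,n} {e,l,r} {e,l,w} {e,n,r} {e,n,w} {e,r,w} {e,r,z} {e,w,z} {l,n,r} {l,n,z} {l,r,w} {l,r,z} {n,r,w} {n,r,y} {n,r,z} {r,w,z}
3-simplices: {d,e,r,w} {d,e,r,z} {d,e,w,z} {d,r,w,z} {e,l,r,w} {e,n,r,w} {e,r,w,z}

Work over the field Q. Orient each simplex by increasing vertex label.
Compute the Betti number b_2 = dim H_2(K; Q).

n_0=8 n_1=25 n_2=28 n_3=7  [Q]
∂1: piv[de,dl,dn,dr,dw,dy,dz] rk=7  ker:el,en,er,ew,ez,ln,lr,lw,lz,nr,nw,ny,nz,rw,ry,rz,wz,yz
∂2: piv[del,den,der,dew,dez,dln,dny,drw,dry,drz,dwz,dyz,elr,elw,enr,enw,lnz,lrz] rk=18  ker:eln,erw,erz,ewz,lnr,lrw,nrw,nry,nrz,rwz
∂3: piv[derw,derz,dewz,drwz,elrw,enrw] rk=6  ker:erwz
b_2=(28−18)−6=4

b_2=4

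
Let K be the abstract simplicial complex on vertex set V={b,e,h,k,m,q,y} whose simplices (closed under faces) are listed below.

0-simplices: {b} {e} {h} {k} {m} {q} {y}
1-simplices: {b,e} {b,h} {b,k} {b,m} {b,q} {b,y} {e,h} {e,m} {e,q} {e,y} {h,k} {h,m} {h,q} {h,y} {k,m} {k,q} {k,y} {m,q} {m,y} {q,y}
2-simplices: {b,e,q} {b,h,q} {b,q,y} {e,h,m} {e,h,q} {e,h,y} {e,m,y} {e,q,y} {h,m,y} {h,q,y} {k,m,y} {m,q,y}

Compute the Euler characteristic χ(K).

n_0=7 n_1=20 n_2=12
χ=+7−20+12=-1

χ(K)=-1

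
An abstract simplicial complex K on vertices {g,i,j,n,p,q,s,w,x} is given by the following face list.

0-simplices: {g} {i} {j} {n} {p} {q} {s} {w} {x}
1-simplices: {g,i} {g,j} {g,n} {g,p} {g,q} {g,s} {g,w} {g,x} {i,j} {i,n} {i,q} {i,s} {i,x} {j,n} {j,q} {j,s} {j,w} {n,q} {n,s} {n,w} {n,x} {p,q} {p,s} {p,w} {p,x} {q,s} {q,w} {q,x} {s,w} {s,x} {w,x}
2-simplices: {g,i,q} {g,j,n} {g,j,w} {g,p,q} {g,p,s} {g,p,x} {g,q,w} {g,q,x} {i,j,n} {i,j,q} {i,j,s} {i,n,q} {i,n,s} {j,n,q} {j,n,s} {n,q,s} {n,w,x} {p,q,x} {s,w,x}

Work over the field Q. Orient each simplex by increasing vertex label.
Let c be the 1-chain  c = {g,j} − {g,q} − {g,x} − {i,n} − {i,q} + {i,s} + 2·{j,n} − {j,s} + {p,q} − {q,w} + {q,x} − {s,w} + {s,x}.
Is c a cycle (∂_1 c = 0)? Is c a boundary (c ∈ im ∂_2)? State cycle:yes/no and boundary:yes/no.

cycle:no boundary:no

n_0=9 n_1=31 n_2=19  [Q]
∂1: piv[gi,gj,gn,gp,gq,gs,gw,gx] rk=8  ker:ij,in,iq,is,ix,jn,jq,js,jw,nq,ns,nw,nx,pq,ps,pw,px,qs,qw,qx,sw,sx,wx
∂2: piv[giq,gjn,gjw,gpq,gps,gpx,gqw,gqx,ijn,ijq,ijs,inq,ins,nqs,nwx,swx] rk=16  ker:jnq,jns,pqx
∂1c = {g} + {i} + {n} − {p} − {q} − 2·{w} + {x}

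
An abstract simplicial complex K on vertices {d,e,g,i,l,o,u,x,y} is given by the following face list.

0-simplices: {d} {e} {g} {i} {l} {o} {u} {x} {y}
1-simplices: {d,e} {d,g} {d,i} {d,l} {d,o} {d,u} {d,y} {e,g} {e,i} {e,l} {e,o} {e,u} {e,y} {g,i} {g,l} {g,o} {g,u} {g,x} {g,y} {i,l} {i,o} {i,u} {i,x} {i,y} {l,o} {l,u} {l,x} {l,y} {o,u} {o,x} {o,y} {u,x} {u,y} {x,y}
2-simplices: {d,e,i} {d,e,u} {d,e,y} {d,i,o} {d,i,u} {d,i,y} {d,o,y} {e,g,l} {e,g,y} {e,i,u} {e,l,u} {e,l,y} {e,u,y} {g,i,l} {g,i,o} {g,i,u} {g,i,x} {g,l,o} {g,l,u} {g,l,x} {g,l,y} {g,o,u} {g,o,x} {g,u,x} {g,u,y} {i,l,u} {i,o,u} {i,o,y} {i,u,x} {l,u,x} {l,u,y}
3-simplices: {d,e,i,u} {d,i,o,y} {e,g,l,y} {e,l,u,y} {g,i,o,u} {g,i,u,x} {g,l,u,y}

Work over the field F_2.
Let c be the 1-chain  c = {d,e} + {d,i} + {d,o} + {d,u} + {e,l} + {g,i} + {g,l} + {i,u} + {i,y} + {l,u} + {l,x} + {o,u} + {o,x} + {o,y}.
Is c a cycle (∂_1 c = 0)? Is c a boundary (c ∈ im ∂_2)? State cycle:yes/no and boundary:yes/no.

n_0=9 n_1=34 n_2=31 n_3=7  [Z2]
∂1: piv[de,dg,di,dl,do,du,dy,gx] rk=8  ker:eg,ei,el,eo,eu,ey,gi,gl,go,gu,gy,il,io,iu,ix,iy,lo,lu,lx,ly,ou,ox,oy,ux,uy,xy
∂2: piv[dei,deu,dey,dio,diu,diy,doy,egl,egy,elu,ely,euy,gil,gio,giu,gix,glo,glu,glx,gou,gox,gux] rk=22  ker:eiu,gly,guy,ilu,iou,ioy,iux,lux,luy
∂3: piv[deiu,dioy,egly,eluy,giou,giux,gluy] rk=7
∂1c = 0
c vs im∂2: reduces to 0 ⇒ boundary

cycle:yes boundary:yes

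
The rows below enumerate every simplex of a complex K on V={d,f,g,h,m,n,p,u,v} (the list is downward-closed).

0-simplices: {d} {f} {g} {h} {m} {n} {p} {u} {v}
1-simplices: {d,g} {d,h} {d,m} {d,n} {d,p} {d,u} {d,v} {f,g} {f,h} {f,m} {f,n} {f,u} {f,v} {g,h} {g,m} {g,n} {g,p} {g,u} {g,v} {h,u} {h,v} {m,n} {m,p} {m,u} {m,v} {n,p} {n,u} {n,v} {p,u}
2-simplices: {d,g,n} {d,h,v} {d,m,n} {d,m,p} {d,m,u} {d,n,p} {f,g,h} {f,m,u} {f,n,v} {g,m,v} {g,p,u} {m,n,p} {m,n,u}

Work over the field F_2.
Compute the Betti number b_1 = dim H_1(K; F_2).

n_0=9 n_1=29 n_2=13  [Z2]
∂1: piv[dg,dh,dm,dn,dp,du,dv,fg] rk=8  ker:fh,fm,fn,fu,fv,gh,gm,gn,gp,gu,gv,hu,hv,mn,mp,mu,mv,np,nu,nv,pu
∂2: piv[dgn,dhv,dmn,dmp,dmu,dnp,fgh,fmu,fnv,gmv,gpu,mnu] rk=12  ker:mnp
b_1=(29−8)−12=9

b_1=9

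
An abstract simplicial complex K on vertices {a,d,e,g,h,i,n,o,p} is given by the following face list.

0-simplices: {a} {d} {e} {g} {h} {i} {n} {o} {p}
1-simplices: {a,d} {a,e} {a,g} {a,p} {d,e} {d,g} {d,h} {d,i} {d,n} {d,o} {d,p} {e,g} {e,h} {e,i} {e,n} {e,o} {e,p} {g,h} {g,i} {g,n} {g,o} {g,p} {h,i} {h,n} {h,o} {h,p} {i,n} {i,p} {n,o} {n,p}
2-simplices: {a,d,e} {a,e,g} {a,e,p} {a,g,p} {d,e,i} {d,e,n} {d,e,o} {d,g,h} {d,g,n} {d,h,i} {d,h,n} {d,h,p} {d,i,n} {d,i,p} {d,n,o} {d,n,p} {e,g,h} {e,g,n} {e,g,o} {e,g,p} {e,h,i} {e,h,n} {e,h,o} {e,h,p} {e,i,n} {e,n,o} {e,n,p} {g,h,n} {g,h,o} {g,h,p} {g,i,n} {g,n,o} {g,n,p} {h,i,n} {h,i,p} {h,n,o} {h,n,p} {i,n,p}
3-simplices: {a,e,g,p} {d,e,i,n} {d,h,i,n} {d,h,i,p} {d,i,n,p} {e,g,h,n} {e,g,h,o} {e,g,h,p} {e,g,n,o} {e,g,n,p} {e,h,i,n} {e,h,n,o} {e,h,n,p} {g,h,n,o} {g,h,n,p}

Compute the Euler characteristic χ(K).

n_0=9 n_1=30 n_2=38 n_3=15
χ=+9−30+38−15=2

χ(K)=2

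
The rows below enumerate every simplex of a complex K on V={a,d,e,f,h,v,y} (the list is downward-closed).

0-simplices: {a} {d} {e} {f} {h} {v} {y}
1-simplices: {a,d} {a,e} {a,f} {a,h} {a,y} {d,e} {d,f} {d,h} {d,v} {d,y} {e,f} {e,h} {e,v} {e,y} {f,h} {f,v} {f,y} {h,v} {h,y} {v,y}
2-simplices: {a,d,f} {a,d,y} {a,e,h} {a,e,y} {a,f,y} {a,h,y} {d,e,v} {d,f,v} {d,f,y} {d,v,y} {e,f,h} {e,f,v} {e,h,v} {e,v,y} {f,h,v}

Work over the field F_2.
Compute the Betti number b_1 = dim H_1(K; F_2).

n_0=7 n_1=20 n_2=15  [Z2]
∂1: piv[ad,ae,af,ah,ay,dv] rk=6  ker:de,df,dh,dy,ef,eh,ev,ey,fh,fv,fy,hv,hy,vy
∂2: piv[adf,ady,aeh,aey,afy,ahy,dev,dfv,dvy,efh,efv,ehv,evy] rk=13  ker:dfy,fhv
b_1=(20−6)−13=1

b_1=1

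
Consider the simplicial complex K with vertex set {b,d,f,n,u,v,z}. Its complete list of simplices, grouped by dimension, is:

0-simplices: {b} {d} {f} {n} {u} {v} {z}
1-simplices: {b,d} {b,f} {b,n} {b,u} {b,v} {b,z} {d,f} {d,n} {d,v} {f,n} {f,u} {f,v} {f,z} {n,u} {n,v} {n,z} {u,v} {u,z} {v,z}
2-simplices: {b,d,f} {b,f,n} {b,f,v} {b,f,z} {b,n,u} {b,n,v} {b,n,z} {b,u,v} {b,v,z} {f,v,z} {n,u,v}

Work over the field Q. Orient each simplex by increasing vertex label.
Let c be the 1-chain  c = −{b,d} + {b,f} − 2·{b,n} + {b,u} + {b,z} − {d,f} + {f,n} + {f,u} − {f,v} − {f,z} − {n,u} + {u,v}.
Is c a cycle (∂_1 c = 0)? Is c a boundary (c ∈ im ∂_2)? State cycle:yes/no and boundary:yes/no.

cycle:yes boundary:no

n_0=7 n_1=19 n_2=11  [Q]
∂1: piv[bd,bf,bn,bu,bv,bz] rk=6  ker:df,dn,dv,fn,fu,fv,fz,nu,nv,nz,uv,uz,vz
∂2: piv[bdf,bfn,bfv,bfz,bnu,bnv,bnz,buv,bvz] rk=9  ker:fvz,nuv
∂1c = 0
c vs im∂2: residual ≠ 0 ⇒ not boundary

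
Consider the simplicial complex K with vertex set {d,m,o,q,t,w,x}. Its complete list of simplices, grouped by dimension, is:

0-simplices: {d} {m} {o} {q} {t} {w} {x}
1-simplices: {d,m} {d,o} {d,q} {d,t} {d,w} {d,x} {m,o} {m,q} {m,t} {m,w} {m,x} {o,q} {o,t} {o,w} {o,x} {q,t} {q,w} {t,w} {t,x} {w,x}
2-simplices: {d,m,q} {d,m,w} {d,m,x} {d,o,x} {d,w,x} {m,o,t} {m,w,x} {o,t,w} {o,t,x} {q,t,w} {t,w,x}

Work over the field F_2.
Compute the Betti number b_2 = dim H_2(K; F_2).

b_2=1

n_0=7 n_1=20 n_2=11  [Z2]
∂1: piv[dm,do,dq,dt,dw,dx] rk=6  ker:mo,mq,mt,mw,mx,oq,ot,ow,ox,qt,qw,tw,tx,wx
∂2: piv[dmq,dmw,dmx,dox,dwx,mot,otw,otx,qtw,twx] rk=10  ker:mwx
b_2=(11−10)−0=1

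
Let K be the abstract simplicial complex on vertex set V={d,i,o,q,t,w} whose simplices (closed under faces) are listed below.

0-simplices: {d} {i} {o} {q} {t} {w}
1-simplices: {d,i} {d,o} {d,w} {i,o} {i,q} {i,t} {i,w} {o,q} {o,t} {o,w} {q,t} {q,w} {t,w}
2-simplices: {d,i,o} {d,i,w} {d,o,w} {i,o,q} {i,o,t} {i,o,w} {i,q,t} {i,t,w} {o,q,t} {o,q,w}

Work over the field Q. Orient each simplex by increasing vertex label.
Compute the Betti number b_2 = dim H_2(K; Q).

b_2=2

n_0=6 n_1=13 n_2=10  [Q]
∂1: piv[di,do,dw,iq,it] rk=5  ker:io,iw,oq,ot,ow,qt,qw,tw
∂2: piv[dio,diw,dow,ioq,iot,iqt,itw,oqw] rk=8  ker:iow,oqt
b_2=(10−8)−0=2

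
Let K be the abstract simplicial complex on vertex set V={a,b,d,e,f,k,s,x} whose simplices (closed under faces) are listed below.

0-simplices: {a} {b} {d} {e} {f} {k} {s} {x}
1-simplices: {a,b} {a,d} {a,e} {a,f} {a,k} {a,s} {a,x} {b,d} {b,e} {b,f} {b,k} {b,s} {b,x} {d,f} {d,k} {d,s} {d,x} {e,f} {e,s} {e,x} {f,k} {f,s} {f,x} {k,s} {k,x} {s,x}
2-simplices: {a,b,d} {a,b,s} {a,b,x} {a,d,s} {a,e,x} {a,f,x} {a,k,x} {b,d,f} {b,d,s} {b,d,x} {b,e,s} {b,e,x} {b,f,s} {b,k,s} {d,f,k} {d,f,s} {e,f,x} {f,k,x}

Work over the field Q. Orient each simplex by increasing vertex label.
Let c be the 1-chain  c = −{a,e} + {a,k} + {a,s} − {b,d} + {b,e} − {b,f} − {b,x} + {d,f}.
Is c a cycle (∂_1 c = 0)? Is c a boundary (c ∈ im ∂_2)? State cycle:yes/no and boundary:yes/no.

cycle:no boundary:no

n_0=8 n_1=26 n_2=18  [Q]
∂1: piv[ab,ad,ae,af,ak,as,ax] rk=7  ker:bd,be,bf,bk,bs,bx,df,dk,ds,dx,ef,es,ex,fk,fs,fx,ks,kx,sx
∂2: piv[abd,abs,abx,ads,aex,afx,akx,bdf,bdx,bes,bex,bfs,bks,dfk,efx,fkx] rk=16  ker:bds,dfs
∂1c = −{a} + 2·{b} − 2·{d} + {k} + {s} − {x}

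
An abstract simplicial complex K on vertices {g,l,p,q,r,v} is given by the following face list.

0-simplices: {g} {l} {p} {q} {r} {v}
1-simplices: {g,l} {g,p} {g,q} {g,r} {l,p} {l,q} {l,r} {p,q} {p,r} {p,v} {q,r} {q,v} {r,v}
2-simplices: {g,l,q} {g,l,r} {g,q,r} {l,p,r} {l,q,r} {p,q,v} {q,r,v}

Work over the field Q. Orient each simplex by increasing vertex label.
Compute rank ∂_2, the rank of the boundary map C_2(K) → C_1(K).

rank∂_2=6

n_0=6 n_1=13 n_2=7  [Q]
∂1: piv[gl,gp,gq,gr,pv] rk=5  ker:lp,lq,lr,pq,pr,qr,qv,rv
∂2: piv[glq,glr,gqr,lpr,pqv,qrv] rk=6  ker:lqr
rk∂_2=6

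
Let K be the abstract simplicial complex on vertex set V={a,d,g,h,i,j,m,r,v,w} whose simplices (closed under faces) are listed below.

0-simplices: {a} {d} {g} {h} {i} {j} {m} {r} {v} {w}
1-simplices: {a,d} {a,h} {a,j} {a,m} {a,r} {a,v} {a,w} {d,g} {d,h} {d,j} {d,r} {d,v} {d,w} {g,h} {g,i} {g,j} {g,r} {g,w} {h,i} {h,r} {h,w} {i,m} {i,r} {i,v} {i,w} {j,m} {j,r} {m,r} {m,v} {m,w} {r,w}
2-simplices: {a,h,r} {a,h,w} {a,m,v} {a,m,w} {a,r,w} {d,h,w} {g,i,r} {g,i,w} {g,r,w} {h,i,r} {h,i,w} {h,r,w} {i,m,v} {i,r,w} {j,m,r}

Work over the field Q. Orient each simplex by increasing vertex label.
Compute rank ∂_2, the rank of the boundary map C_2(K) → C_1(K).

rank∂_2=12

n_0=10 n_1=31 n_2=15  [Q]
∂1: piv[ad,ah,aj,am,ar,av,aw,dg,gi] rk=9  ker:dh,dj,dr,dv,dw,gh,gj,gr,gw,hi,hr,hw,im,ir,iv,iw,jm,jr,mr,mv,mw,rw
∂2: piv[ahr,ahw,amv,amw,arw,dhw,gir,giw,grw,hir,imv,jmr] rk=12  ker:hiw,hrw,irw
rk∂_2=12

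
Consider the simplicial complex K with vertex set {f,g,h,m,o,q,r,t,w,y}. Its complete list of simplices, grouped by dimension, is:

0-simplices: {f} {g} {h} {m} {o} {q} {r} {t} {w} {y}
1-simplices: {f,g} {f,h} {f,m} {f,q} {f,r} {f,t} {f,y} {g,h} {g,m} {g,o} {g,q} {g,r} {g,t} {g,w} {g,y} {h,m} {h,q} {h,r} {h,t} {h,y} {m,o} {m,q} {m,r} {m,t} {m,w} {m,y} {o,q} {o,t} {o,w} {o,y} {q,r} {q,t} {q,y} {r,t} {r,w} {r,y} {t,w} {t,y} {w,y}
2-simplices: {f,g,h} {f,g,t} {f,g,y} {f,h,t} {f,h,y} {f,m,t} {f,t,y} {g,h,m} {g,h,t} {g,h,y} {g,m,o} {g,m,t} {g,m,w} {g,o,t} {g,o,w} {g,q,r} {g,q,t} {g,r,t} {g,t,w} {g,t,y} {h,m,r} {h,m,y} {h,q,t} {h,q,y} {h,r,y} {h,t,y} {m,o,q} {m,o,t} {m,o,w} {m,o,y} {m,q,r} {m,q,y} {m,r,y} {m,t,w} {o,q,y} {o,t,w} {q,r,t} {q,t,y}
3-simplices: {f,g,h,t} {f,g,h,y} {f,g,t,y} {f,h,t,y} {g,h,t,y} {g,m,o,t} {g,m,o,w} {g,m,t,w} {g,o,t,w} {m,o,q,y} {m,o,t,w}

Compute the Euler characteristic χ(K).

n_0=10 n_1=39 n_2=38 n_3=11
χ=+10−39+38−11=-2

χ(K)=-2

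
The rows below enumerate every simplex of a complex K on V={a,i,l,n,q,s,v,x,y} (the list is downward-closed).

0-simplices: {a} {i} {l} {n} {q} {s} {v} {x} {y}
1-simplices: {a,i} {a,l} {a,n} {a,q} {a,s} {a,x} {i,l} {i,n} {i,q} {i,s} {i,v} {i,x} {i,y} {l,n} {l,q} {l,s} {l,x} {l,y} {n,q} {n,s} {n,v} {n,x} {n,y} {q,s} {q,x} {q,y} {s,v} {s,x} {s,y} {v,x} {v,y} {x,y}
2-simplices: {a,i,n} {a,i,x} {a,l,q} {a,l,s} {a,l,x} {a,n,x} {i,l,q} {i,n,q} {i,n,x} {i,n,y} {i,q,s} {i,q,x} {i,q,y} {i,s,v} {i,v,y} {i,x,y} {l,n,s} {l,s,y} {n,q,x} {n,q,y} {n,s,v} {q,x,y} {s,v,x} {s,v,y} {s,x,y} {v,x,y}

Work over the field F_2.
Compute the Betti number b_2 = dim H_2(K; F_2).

n_0=9 n_1=32 n_2=26  [Z2]
∂1: piv[ai,al,an,aq,as,ax,iv,iy] rk=8  ker:il,in,iq,is,ix,ln,lq,ls,lx,ly,nq,ns,nv,nx,ny,qs,qx,qy,sv,sx,sy,vx,vy,xy
∂2: piv[ain,aix,alq,als,alx,anx,ilq,inq,iny,iqs,iqx,iqy,isv,ivy,ixy,lns,lsy,nsv,svx,svy,sxy] rk=21  ker:inx,nqx,nqy,qxy,vxy
b_2=(26−21)−0=5

b_2=5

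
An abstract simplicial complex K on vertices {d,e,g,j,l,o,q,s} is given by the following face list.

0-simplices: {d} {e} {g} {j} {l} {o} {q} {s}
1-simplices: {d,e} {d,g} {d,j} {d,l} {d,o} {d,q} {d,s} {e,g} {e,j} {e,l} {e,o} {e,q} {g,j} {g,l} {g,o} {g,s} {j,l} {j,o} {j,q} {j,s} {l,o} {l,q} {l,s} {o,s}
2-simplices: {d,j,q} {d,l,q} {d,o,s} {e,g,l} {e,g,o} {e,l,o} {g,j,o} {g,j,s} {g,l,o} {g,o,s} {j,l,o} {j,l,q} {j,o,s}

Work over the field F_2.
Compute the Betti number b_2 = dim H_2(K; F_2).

b_2=2

n_0=8 n_1=24 n_2=13  [Z2]
∂1: piv[de,dg,dj,dl,do,dq,ds] rk=7  ker:eg,ej,el,eo,eq,gj,gl,go,gs,jl,jo,jq,js,lo,lq,ls,os
∂2: piv[djq,dlq,dos,egl,ego,elo,gjo,gjs,gos,jlo,jlq] rk=11  ker:glo,jos
b_2=(13−11)−0=2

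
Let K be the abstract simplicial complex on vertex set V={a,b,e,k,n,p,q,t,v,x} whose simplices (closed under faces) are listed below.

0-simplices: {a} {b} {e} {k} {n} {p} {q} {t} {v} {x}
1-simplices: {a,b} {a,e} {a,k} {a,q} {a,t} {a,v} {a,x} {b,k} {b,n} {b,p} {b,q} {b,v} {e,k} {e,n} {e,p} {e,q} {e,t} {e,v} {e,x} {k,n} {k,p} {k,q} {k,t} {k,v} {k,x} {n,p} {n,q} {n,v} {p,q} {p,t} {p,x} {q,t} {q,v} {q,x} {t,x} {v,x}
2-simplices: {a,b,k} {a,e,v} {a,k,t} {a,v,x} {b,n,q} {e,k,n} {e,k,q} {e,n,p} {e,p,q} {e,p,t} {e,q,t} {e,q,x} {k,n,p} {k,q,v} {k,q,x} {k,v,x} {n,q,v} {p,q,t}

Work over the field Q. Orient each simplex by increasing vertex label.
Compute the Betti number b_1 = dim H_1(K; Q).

b_1=10

n_0=10 n_1=36 n_2=18  [Q]
∂1: piv[ab,ae,ak,aq,at,av,ax,bn,bp] rk=9  ker:bk,bq,bv,ek,en,ep,eq,et,ev,ex,kn,kp,kq,kt,kv,kx,np,nq,nv,pq,pt,px,qt,qv,qx,tx,vx
∂2: piv[abk,aev,akt,avx,bnq,ekn,ekq,enp,epq,ept,eqt,eqx,knp,kqv,kqx,kvx,nqv] rk=17  ker:pqt
b_1=(36−9)−17=10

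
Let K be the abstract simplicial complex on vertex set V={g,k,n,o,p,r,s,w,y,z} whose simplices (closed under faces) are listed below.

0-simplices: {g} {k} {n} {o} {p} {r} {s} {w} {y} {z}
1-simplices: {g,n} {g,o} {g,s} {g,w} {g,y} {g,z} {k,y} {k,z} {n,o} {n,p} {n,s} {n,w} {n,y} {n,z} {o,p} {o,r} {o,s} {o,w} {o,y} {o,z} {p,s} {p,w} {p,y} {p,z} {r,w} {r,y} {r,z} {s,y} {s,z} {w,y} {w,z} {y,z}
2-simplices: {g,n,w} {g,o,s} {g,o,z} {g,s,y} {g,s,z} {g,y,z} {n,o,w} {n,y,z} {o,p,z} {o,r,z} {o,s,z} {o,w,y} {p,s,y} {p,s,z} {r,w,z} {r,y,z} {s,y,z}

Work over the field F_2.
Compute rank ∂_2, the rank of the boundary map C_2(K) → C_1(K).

rank∂_2=15

n_0=10 n_1=32 n_2=17  [Z2]
∂1: piv[gn,go,gs,gw,gy,gz,ky,np,or] rk=9  ker:kz,no,ns,nw,ny,nz,op,os,ow,oy,oz,ps,pw,py,pz,rw,ry,rz,sy,sz,wy,wz,yz
∂2: piv[gnw,gos,goz,gsy,gsz,gyz,now,nyz,opz,orz,owy,psy,psz,rwz,ryz] rk=15  ker:osz,syz
rk∂_2=15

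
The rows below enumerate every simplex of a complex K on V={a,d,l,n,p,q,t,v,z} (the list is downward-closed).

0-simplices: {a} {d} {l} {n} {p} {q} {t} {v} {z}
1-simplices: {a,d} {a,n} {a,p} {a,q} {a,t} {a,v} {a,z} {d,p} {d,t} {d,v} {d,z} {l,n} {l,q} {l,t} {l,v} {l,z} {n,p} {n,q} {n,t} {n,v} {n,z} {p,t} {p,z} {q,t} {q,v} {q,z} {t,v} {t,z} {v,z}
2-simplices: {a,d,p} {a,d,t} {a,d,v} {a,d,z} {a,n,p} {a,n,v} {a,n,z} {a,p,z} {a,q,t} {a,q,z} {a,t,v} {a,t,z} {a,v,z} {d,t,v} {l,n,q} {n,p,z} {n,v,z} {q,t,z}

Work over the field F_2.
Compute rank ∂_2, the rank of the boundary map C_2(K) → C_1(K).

rank∂_2=14

n_0=9 n_1=29 n_2=18  [Z2]
∂1: piv[ad,an,ap,aq,at,av,az,ln] rk=8  ker:dp,dt,dv,dz,lq,lt,lv,lz,np,nq,nt,nv,nz,pt,pz,qt,qv,qz,tv,tz,vz
∂2: piv[adp,adt,adv,adz,anp,anv,anz,apz,aqt,aqz,atv,atz,avz,lnq] rk=14  ker:dtv,npz,nvz,qtz
rk∂_2=14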